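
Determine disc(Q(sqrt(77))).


For K = Q(sqrt(d)) with d squarefree: disc(K) = d if d = 1 mod 4, and disc(K) = 4d if d = 2 or 3 mod 4.
Here d = 77, and d mod 4 = 1.
d = 1 mod 4 (O_K = Z[(1+sqrt(d))/2]), so disc(K) = d = 77

77


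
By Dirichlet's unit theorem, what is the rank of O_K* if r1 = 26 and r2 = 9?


By Dirichlet's unit theorem:
rank = r1 + r2 - 1
= 26 + 9 - 1
= 34

34


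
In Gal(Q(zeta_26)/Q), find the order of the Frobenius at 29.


The Frobenius at p in Gal(Q(zeta_n)/Q) = (Z/nZ)* is the class of p, so its order is ord_26(29), the smallest k >= 1 with 29^k = 1 mod 26.
n = 26 = 2 * 13, phi(26) = 12; the order divides phi(n).
Divisors of 12: 1, 2, 3, 4, 6, 12
Repeated squaring mod 26: 29^1 = 3, 29^2 = 9, 29^4 = 3, 29^8 = 9
Test divisors in increasing order:
  k=1: 29^1 = 3 mod 26
  k=2: 29^2 = 9 mod 26
  k=3: 29^3 = 9 * 3 = 1 mod 26  <- first divisor giving 1
Order = 3

3


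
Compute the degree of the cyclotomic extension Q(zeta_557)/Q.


The degree equals Euler's totient phi(557).
557 = 557
phi(557) = 556

556


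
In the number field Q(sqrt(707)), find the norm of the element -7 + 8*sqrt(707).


N(a + b*sqrt(d)) = a^2 - d*b^2
= (-7)^2 - (707)*(8)^2
= 49 - 45248
= -45199

-45199


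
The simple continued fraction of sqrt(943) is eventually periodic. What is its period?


Run the CF algorithm for sqrt(943).
a_0 = floor(sqrt(943)) = 30; set m_0=0, q_0=1.
Recurrence: m' = q*a - m,  q' = (d - m'^2)/q,  a' = floor((a_0 + m')/q').
  step 1: m=30, q=43, a=1
  step 2: m=13, q=18, a=2
  step 3: m=23, q=23, a=2
  step 4: m=23, q=18, a=2
  step 5: m=13, q=43, a=1
  step 6: m=30, q=1, a=60
a_6 = 2*a_0 = 60, so the period closes here.
sqrt(943) = [30; 1, 2, 2, 2, 1, 60]
Period length = 6

6


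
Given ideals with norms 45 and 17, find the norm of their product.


N(IJ) = N(I) * N(J)
= 45 * 17
= 765

765


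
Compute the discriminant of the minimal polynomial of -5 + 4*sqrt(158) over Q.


The element -5 + 4*sqrt(158) has minimal polynomial:
x^2 + 10*x - 2503
Discriminant = (10)^2 - 4*(-2503)
= 100 + 10012
= 10112

10112


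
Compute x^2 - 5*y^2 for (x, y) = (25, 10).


x^2 - d*y^2
= 25^2 - 5*10^2
= 625 - 500
= 125

125


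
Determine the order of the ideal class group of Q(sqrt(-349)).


K = Q(sqrt(-349)). d mod 4 = 3, so D = disc(K) = 4d = -1396
h(K) equals the number of primitive reduced positive-definite forms (a, b, c) = a*x^2 + b*x*y + c*y^2 with b^2 - 4ac = D,
where reduced means |b| <= a <= c, with b >= 0 whenever |b| = a or a = c, and primitive means gcd(a, b, c) = 1.
Reduced forces 3a^2 <= |D| = 1396, so 1 <= a <= 21; b must have the parity of D, and c = (b^2 - D)/(4a) must be an integer >= a.
Enumerate a = 1..21, b in [-a, a]:
  a=1: (1, 0, 349)  [1]
  a=2: (2, 2, 175)  [1]
  a=3..4: none
  a=5: (5, -2, 70), (5, 2, 70)  [2]
  a=6: none
  a=7: (7, -2, 50), (7, 2, 50)  [2]
  a=8..9: none
  a=10: (10, -2, 35), (10, 2, 35)  [2]
  a=11: (11, -10, 34), (11, 10, 34)  [2]
  a=12..13: none
  a=14: (14, -2, 25), (14, 2, 25)  [2]
  a=15..16: none
  a=17: (17, -10, 22), (17, 10, 22)  [2]
  a=18..21: none
Total reduced forms: 1 + 1 + 2 + 2 + 2 + 2 + 2 + 2 = 14
h = 14

14


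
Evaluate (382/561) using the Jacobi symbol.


Compute (382/561) via quadratic reciprocity:
  pull out 2: (2/561) = +1  (since 561 mod 8 = 1)
  reciprocity: (191/561) -> +(561/191)
  reduce: (179/191)
  reciprocity: (179/191) -> -(191/179)
  reduce: (12/179)
  pull out 2: (2/179) = -1  (since 179 mod 8 = 3)
  pull out 2: (2/179) = -1  (since 179 mod 8 = 3)
  reciprocity: (3/179) -> -(179/3)
  reduce: (2/3)
  pull out 2: (2/3) = -1  (since 3 mod 8 = 3)
  (1/3) = 1
Product of signs = -1

-1


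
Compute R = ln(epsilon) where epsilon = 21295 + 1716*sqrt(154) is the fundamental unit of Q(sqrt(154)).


epsilon = 21295 + 1716*sqrt(154)
= 42590.0000
R = ln(42590.0000)
= 10.6594

10.6594


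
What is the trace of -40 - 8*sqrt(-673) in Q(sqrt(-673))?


Tr(a + b*sqrt(d)) = (a + b*sqrt(d)) + (a - b*sqrt(d)) = 2a
= 2 * (-40)
= -80

-80


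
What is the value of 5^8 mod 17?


p = 17 is prime and the exponent is (p-1)/2 = 8, so by Euler's criterion 5^8 = (5/17) = +1 or -1 mod 17.
Compute by square-and-multiply:
  8 = 8 (binary 1000)
  Repeated squaring mod 17: 5^1 = 5, 5^2 = 8, 5^4 = 13, 5^8 = 16
  5^8 = 16 mod 17
Result 16 = p - 1 = -1 mod 17: 5 is a quadratic non-residue mod 17. As a residue in [0, p-1] the value is 16.
5^8 mod 17 = 16

16


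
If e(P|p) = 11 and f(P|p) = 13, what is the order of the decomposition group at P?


|D_P| = e * f
= 11 * 13
= 143

143


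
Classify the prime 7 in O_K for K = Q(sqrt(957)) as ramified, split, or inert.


K = Q(sqrt(957)). Since d mod 4 = 1, disc(K) = 957.
Check p | disc: 957 mod 7 = 5.
p does not divide disc. Compute Legendre symbol (d/p):
5^((7-1)/2) mod 7 = -1
(d/p) = -1, so p is inert: (p) stays prime with e=1, f=2, g=1.
Therefore p is inert.

inert


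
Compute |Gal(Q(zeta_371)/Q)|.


|Gal(Q(zeta_371)/Q)| = phi(371)
= 312

312


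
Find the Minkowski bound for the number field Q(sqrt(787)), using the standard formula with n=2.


d = 787, d mod 4 = 3, so disc(K) = 4d = 3148; |disc(K)| = 3148
Real quadratic field, so n = 2, s = r2 = 0, r1 = 2
M = (n!/n^n) * (4/pi)^s * sqrt(|disc(K)|) = (2!/2^2) * (4/pi)^0 * sqrt(3148)
= 0.5 * 1.000000 * 56.107041
= 28.0535

28.0535


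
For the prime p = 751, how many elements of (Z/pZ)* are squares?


For prime p, the number of non-zero quadratic residues is (p-1)/2.
= (751-1)/2
= 375

375


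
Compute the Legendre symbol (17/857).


p = 857 is prime, so compute (17/857) with the reciprocity algorithm (Jacobi-symbol steps: pull out 2s via (2/n), flip via reciprocity, reduce):
  reciprocity: (17/857) -> +(857/17)
  reduce: (7/17)
  reciprocity: (7/17) -> +(17/7)
  reduce: (3/7)
  reciprocity: (3/7) -> -(7/3)
  reduce: (1/3)
  (1/3) = 1
Product of signs = -1
(17/857) = -1

-1


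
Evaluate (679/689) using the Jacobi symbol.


Compute (679/689) via quadratic reciprocity:
  reciprocity: (679/689) -> +(689/679)
  reduce: (10/679)
  pull out 2: (2/679) = +1  (since 679 mod 8 = 7)
  reciprocity: (5/679) -> +(679/5)
  reduce: (4/5)
  pull out 2: (2/5) = -1  (since 5 mod 8 = 5)
  pull out 2: (2/5) = -1  (since 5 mod 8 = 5)
  (1/5) = 1
Product of signs = 1

1


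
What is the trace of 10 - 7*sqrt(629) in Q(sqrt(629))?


Tr(a + b*sqrt(d)) = (a + b*sqrt(d)) + (a - b*sqrt(d)) = 2a
= 2 * (10)
= 20

20


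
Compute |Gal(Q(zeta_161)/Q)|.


|Gal(Q(zeta_161)/Q)| = phi(161)
= 132

132


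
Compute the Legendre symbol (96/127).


p = 127 is prime, so compute (96/127) with the reciprocity algorithm (Jacobi-symbol steps: pull out 2s via (2/n), flip via reciprocity, reduce):
  pull out 2: (2/127) = +1  (since 127 mod 8 = 7)
  pull out 2: (2/127) = +1  (since 127 mod 8 = 7)
  pull out 2: (2/127) = +1  (since 127 mod 8 = 7)
  pull out 2: (2/127) = +1  (since 127 mod 8 = 7)
  pull out 2: (2/127) = +1  (since 127 mod 8 = 7)
  reciprocity: (3/127) -> -(127/3)
  reduce: (1/3)
  (1/3) = 1
Product of signs = -1
(96/127) = -1

-1


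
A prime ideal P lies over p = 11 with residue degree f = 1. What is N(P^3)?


N(P^a) = p^(a*f)
= 11^(3*1)
= 11^3
= 1331

1331


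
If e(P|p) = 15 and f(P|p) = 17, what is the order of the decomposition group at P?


|D_P| = e * f
= 15 * 17
= 255

255


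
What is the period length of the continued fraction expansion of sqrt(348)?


Run the CF algorithm for sqrt(348).
a_0 = floor(sqrt(348)) = 18; set m_0=0, q_0=1.
Recurrence: m' = q*a - m,  q' = (d - m'^2)/q,  a' = floor((a_0 + m')/q').
  step 1: m=18, q=24, a=1
  step 2: m=6, q=13, a=1
  step 3: m=7, q=23, a=1
  step 4: m=16, q=4, a=8
  step 5: m=16, q=23, a=1
  step 6: m=7, q=13, a=1
  step 7: m=6, q=24, a=1
  step 8: m=18, q=1, a=36
a_8 = 2*a_0 = 36, so the period closes here.
sqrt(348) = [18; 1, 1, 1, 8, 1, 1, 1, 36]
Period length = 8

8


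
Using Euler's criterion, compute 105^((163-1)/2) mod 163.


p = 163 is prime and the exponent is (p-1)/2 = 81, so by Euler's criterion 105^81 = (105/163) = +1 or -1 mod 163.
Compute by square-and-multiply:
  81 = 64 + 16 + 1 (binary 1010001)
  Repeated squaring mod 163: 105^1 = 105, 105^2 = 104, 105^4 = 58, 105^8 = 104, 105^16 = 58, 105^32 = 104, 105^64 = 58
  105^81 = 105^64 * 105^16 * 105^1 = 58 * 58 * 105 mod 163
    58 * 58 = 3364 = 104 mod 163
    104 * 105 = 10920 = 162 mod 163
  105^81 = 162 mod 163
Result 162 = p - 1 = -1 mod 163: 105 is a quadratic non-residue mod 163. As a residue in [0, p-1] the value is 162.
105^81 mod 163 = 162

162


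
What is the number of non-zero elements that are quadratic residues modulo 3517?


For prime p, the number of non-zero quadratic residues is (p-1)/2.
= (3517-1)/2
= 1758

1758


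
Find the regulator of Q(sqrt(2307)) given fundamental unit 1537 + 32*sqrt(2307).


epsilon = 1537 + 32*sqrt(2307)
= 3073.9997
R = ln(3073.9997)
= 8.0307

8.0307


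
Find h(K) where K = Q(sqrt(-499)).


K = Q(sqrt(-499)). d mod 4 = 1, so D = disc(K) = d = -499
h(K) equals the number of primitive reduced positive-definite forms (a, b, c) = a*x^2 + b*x*y + c*y^2 with b^2 - 4ac = D,
where reduced means |b| <= a <= c, with b >= 0 whenever |b| = a or a = c, and primitive means gcd(a, b, c) = 1.
Reduced forces 3a^2 <= |D| = 499, so 1 <= a <= 12; b must have the parity of D, and c = (b^2 - D)/(4a) must be an integer >= a.
Enumerate a = 1..12, b in [-a, a]:
  a=1: (1, 1, 125)  [1]
  a=2..4: none
  a=5: (5, -1, 25), (5, 1, 25)  [2]
  a=6..12: none
Total reduced forms: 1 + 2 = 3
h = 3

3


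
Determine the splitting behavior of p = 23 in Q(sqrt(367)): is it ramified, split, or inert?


K = Q(sqrt(367)). Since d mod 4 = 3, disc(K) = 1468.
Check p | disc: 1468 mod 23 = 19.
p does not divide disc. Compute Legendre symbol (d/p):
22^((23-1)/2) mod 23 = -1
(d/p) = -1, so p is inert: (p) stays prime with e=1, f=2, g=1.
Therefore p is inert.

inert


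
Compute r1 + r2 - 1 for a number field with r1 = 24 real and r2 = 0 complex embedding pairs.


By Dirichlet's unit theorem:
rank = r1 + r2 - 1
= 24 + 0 - 1
= 23

23


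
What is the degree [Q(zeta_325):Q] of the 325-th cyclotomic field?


The degree equals Euler's totient phi(325).
325 = 5^2 * 13
phi(325) = 240

240


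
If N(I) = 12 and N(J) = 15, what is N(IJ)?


N(IJ) = N(I) * N(J)
= 12 * 15
= 180

180


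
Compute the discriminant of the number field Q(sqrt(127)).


For K = Q(sqrt(d)) with d squarefree: disc(K) = d if d = 1 mod 4, and disc(K) = 4d if d = 2 or 3 mod 4.
Here d = 127, and d mod 4 = 3.
d = 3 mod 4, not 1 (O_K = Z[sqrt(d)]), so disc(K) = 4d = 4 * (127) = 508

508


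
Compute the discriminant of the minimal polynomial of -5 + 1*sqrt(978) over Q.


The element -5 + 1*sqrt(978) has minimal polynomial:
x^2 + 10*x - 953
Discriminant = (10)^2 - 4*(-953)
= 100 + 3812
= 3912

3912


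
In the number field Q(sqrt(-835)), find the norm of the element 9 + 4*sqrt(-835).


N(a + b*sqrt(d)) = a^2 - d*b^2
= (9)^2 - (-835)*(4)^2
= 81 + 13360
= 13441

13441


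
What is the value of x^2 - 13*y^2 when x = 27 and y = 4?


x^2 - d*y^2
= 27^2 - 13*4^2
= 729 - 208
= 521

521


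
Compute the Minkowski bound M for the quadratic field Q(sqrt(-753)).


d = -753, d mod 4 = 3, so disc(K) = 4d = -3012; |disc(K)| = 3012
Imaginary quadratic field, so n = 2, s = r2 = 1, r1 = 0
M = (n!/n^n) * (4/pi)^s * sqrt(|disc(K)|) = (2!/2^2) * (4/pi)^1 * sqrt(3012)
= 0.5 * 1.273240 * 54.881691
= 34.9388

34.9388


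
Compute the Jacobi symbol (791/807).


Compute (791/807) via quadratic reciprocity:
  reciprocity: (791/807) -> -(807/791)
  reduce: (16/791)
  pull out 2: (2/791) = +1  (since 791 mod 8 = 7)
  pull out 2: (2/791) = +1  (since 791 mod 8 = 7)
  pull out 2: (2/791) = +1  (since 791 mod 8 = 7)
  pull out 2: (2/791) = +1  (since 791 mod 8 = 7)
  (1/791) = 1
Product of signs = -1

-1


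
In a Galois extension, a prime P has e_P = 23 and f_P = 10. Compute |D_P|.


|D_P| = e * f
= 23 * 10
= 230

230


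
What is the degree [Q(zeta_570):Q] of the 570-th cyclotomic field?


The degree equals Euler's totient phi(570).
570 = 2 * 3 * 5 * 19
phi(570) = 144

144


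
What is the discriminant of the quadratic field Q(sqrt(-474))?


For K = Q(sqrt(d)) with d squarefree: disc(K) = d if d = 1 mod 4, and disc(K) = 4d if d = 2 or 3 mod 4.
Here d = -474, and d mod 4 = 2.
d = 2 mod 4, not 1 (O_K = Z[sqrt(d)]), so disc(K) = 4d = 4 * (-474) = -1896

-1896


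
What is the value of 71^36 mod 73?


p = 73 is prime and the exponent is (p-1)/2 = 36, so by Euler's criterion 71^36 = (71/73) = +1 or -1 mod 73.
Compute by square-and-multiply:
  36 = 32 + 4 (binary 100100)
  Repeated squaring mod 73: 71^1 = 71, 71^2 = 4, 71^4 = 16, 71^8 = 37, 71^16 = 55, 71^32 = 32
  71^36 = 71^32 * 71^4 = 32 * 16 mod 73
    32 * 16 = 512 = 1 mod 73
  71^36 = 1 mod 73
Result 1: 71 is a quadratic residue mod 73.
71^36 mod 73 = 1

1


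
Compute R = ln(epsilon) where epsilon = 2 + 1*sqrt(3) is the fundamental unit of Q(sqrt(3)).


epsilon = 2 + 1*sqrt(3)
= 3.7321
R = ln(3.7321)
= 1.3170

1.3170


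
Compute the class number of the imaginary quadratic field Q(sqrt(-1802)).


K = Q(sqrt(-1802)). d mod 4 = 2, so D = disc(K) = 4d = -7208
h(K) equals the number of primitive reduced positive-definite forms (a, b, c) = a*x^2 + b*x*y + c*y^2 with b^2 - 4ac = D,
where reduced means |b| <= a <= c, with b >= 0 whenever |b| = a or a = c, and primitive means gcd(a, b, c) = 1.
Reduced forces 3a^2 <= |D| = 7208, so 1 <= a <= 49; b must have the parity of D, and c = (b^2 - D)/(4a) must be an integer >= a.
Enumerate a = 1..49, b in [-a, a]:
  a=1: (1, 0, 1802)  [1]
  a=2: (2, 0, 901)  [1]
  a=3: (3, -2, 601), (3, 2, 601)  [2]
  a=4..5: none
  a=6: (6, -4, 301), (6, 4, 301)  [2]
  a=7: (7, -4, 258), (7, 4, 258)  [2]
  a=8: none
  a=9: (9, -8, 202), (9, 8, 202)  [2]
  a=10..13: none
  a=14: (14, -4, 129), (14, 4, 129)  [2]
  a=15..16: none
  a=17: (17, 0, 106)  [1]
  a=18: (18, -8, 101), (18, 8, 101)  [2]
  a=19..20: none
  a=21: (21, -10, 87), (21, -4, 86), (21, 4, 86), (21, 10, 87)  [4]
  a=22..26: none
  a=27: (27, -26, 73), (27, 26, 73)  [2]
  a=28: none
  a=29: (29, -10, 63), (29, 10, 63)  [2]
  a=30..33: none
  a=34: (34, 0, 53)  [1]
  a=35..36: none
  a=37: (37, -28, 54), (37, 28, 54)  [2]
  a=38..40: none
  a=41: (41, -34, 51), (41, 34, 51)  [2]
  a=42: (42, -32, 49), (42, -4, 43), (42, 4, 43), (42, 32, 49)  [4]
  a=43..49: none
Total reduced forms: 1 + 1 + 2 + 2 + 2 + 2 + 2 + 1 + 2 + 4 + 2 + 2 + 1 + 2 + 2 + 4 = 32
h = 32

32


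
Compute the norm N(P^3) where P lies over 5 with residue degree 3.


N(P^a) = p^(a*f)
= 5^(3*3)
= 5^9
= 1953125

1953125


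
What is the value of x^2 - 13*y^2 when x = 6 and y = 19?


x^2 - d*y^2
= 6^2 - 13*19^2
= 36 - 4693
= -4657

-4657


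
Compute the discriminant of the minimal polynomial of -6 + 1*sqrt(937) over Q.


The element -6 + 1*sqrt(937) has minimal polynomial:
x^2 + 12*x - 901
Discriminant = (12)^2 - 4*(-901)
= 144 + 3604
= 3748

3748


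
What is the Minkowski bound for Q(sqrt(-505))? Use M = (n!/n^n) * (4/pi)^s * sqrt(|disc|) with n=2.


d = -505, d mod 4 = 3, so disc(K) = 4d = -2020; |disc(K)| = 2020
Imaginary quadratic field, so n = 2, s = r2 = 1, r1 = 0
M = (n!/n^n) * (4/pi)^s * sqrt(|disc(K)|) = (2!/2^2) * (4/pi)^1 * sqrt(2020)
= 0.5 * 1.273240 * 44.944410
= 28.6125

28.6125


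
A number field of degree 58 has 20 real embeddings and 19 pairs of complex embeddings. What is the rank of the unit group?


By Dirichlet's unit theorem:
rank = r1 + r2 - 1
= 20 + 19 - 1
= 38

38


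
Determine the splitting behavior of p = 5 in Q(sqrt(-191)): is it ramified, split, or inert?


K = Q(sqrt(-191)). Since d mod 4 = 1, disc(K) = -191.
Check p | disc: -191 mod 5 = 4.
p does not divide disc. Compute Legendre symbol (d/p):
4^((5-1)/2) mod 5 = 1
(d/p) = 1, so p splits: (p) = P*P' with e=1, f=1, g=2.
Therefore p is split.

split


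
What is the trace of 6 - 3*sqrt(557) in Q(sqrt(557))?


Tr(a + b*sqrt(d)) = (a + b*sqrt(d)) + (a - b*sqrt(d)) = 2a
= 2 * (6)
= 12

12


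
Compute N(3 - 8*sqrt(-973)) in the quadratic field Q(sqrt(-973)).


N(a + b*sqrt(d)) = a^2 - d*b^2
= (3)^2 - (-973)*(-8)^2
= 9 + 62272
= 62281

62281


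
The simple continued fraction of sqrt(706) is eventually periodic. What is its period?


Run the CF algorithm for sqrt(706).
a_0 = floor(sqrt(706)) = 26; set m_0=0, q_0=1.
Recurrence: m' = q*a - m,  q' = (d - m'^2)/q,  a' = floor((a_0 + m')/q').
  step 1: m=26, q=30, a=1
  step 2: m=4, q=23, a=1
  step 3: m=19, q=15, a=3
  step 4: m=26, q=2, a=26
  step 5: m=26, q=15, a=3
  step 6: m=19, q=23, a=1
  step 7: m=4, q=30, a=1
  step 8: m=26, q=1, a=52
a_8 = 2*a_0 = 52, so the period closes here.
sqrt(706) = [26; 1, 1, 3, 26, 3, 1, 1, 52]
Period length = 8

8


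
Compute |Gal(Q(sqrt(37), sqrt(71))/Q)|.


The 2 square roots of distinct primes are multiplicatively independent over Q,
so [K:Q] = 2^2 and Gal(K/Q) is isomorphic to (Z/2Z)^2.
|Gal| = 2^2 = 4

4


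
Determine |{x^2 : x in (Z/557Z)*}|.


For prime p, the number of non-zero quadratic residues is (p-1)/2.
= (557-1)/2
= 278

278


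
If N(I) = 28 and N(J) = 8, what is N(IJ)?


N(IJ) = N(I) * N(J)
= 28 * 8
= 224

224


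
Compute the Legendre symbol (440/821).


p = 821 is prime, so compute (440/821) with the reciprocity algorithm (Jacobi-symbol steps: pull out 2s via (2/n), flip via reciprocity, reduce):
  pull out 2: (2/821) = -1  (since 821 mod 8 = 5)
  pull out 2: (2/821) = -1  (since 821 mod 8 = 5)
  pull out 2: (2/821) = -1  (since 821 mod 8 = 5)
  reciprocity: (55/821) -> +(821/55)
  reduce: (51/55)
  reciprocity: (51/55) -> -(55/51)
  reduce: (4/51)
  pull out 2: (2/51) = -1  (since 51 mod 8 = 3)
  pull out 2: (2/51) = -1  (since 51 mod 8 = 3)
  (1/51) = 1
Product of signs = 1
(440/821) = 1

1


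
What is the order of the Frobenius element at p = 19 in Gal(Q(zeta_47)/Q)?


The Frobenius at p in Gal(Q(zeta_n)/Q) = (Z/nZ)* is the class of p, so its order is ord_47(19), the smallest k >= 1 with 19^k = 1 mod 47.
n = 47 = 47, phi(47) = 46; the order divides phi(n).
Divisors of 46: 1, 2, 23, 46
Repeated squaring mod 47: 19^1 = 19, 19^2 = 32, 19^4 = 37, 19^8 = 6, 19^16 = 36, 19^32 = 27
Test divisors in increasing order:
  k=1: 19^1 = 19 mod 47
  k=2: 19^2 = 32 mod 47
  k=23: 19^23 = 36 * 37 * 32 * 19 = 46 mod 47
  k=46: 19^46 = 27 * 6 * 37 * 32 = 1 mod 47  <- first divisor giving 1
Order = 46

46


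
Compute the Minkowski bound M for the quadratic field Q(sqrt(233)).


d = 233, d mod 4 = 1, so disc(K) = d = 233; |disc(K)| = 233
Real quadratic field, so n = 2, s = r2 = 0, r1 = 2
M = (n!/n^n) * (4/pi)^s * sqrt(|disc(K)|) = (2!/2^2) * (4/pi)^0 * sqrt(233)
= 0.5 * 1.000000 * 15.264338
= 7.6322

7.6322


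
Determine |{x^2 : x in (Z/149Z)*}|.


For prime p, the number of non-zero quadratic residues is (p-1)/2.
= (149-1)/2
= 74

74


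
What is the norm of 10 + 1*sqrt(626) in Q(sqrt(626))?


N(a + b*sqrt(d)) = a^2 - d*b^2
= (10)^2 - (626)*(1)^2
= 100 - 626
= -526

-526


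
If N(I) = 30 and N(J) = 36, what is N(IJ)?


N(IJ) = N(I) * N(J)
= 30 * 36
= 1080

1080


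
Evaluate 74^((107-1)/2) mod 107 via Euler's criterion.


p = 107 is prime and the exponent is (p-1)/2 = 53, so by Euler's criterion 74^53 = (74/107) = +1 or -1 mod 107.
Compute by square-and-multiply:
  53 = 32 + 16 + 4 + 1 (binary 110101)
  Repeated squaring mod 107: 74^1 = 74, 74^2 = 19, 74^4 = 40, 74^8 = 102, 74^16 = 25, 74^32 = 90
  74^53 = 74^32 * 74^16 * 74^4 * 74^1 = 90 * 25 * 40 * 74 mod 107
    90 * 25 = 2250 = 3 mod 107
    3 * 40 = 120 = 13 mod 107
    13 * 74 = 962 = 106 mod 107
  74^53 = 106 mod 107
Result 106 = p - 1 = -1 mod 107: 74 is a quadratic non-residue mod 107. As a residue in [0, p-1] the value is 106.
74^53 mod 107 = 106

106


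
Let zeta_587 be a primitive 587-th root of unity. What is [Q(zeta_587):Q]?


The degree equals Euler's totient phi(587).
587 = 587
phi(587) = 586

586


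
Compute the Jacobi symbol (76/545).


Compute (76/545) via quadratic reciprocity:
  pull out 2: (2/545) = +1  (since 545 mod 8 = 1)
  pull out 2: (2/545) = +1  (since 545 mod 8 = 1)
  reciprocity: (19/545) -> +(545/19)
  reduce: (13/19)
  reciprocity: (13/19) -> +(19/13)
  reduce: (6/13)
  pull out 2: (2/13) = -1  (since 13 mod 8 = 5)
  reciprocity: (3/13) -> +(13/3)
  reduce: (1/3)
  (1/3) = 1
Product of signs = -1

-1


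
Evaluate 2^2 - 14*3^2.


x^2 - d*y^2
= 2^2 - 14*3^2
= 4 - 126
= -122

-122


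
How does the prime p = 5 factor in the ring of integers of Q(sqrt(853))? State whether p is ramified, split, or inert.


K = Q(sqrt(853)). Since d mod 4 = 1, disc(K) = 853.
Check p | disc: 853 mod 5 = 3.
p does not divide disc. Compute Legendre symbol (d/p):
3^((5-1)/2) mod 5 = -1
(d/p) = -1, so p is inert: (p) stays prime with e=1, f=2, g=1.
Therefore p is inert.

inert


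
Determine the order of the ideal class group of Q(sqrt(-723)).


K = Q(sqrt(-723)). d mod 4 = 1, so D = disc(K) = d = -723
h(K) equals the number of primitive reduced positive-definite forms (a, b, c) = a*x^2 + b*x*y + c*y^2 with b^2 - 4ac = D,
where reduced means |b| <= a <= c, with b >= 0 whenever |b| = a or a = c, and primitive means gcd(a, b, c) = 1.
Reduced forces 3a^2 <= |D| = 723, so 1 <= a <= 15; b must have the parity of D, and c = (b^2 - D)/(4a) must be an integer >= a.
Enumerate a = 1..15, b in [-a, a]:
  a=1: (1, 1, 181)  [1]
  a=2: none
  a=3: (3, 3, 61)  [1]
  a=4..10: none
  a=11: (11, -5, 17), (11, 5, 17)  [2]
  a=12..15: none
Total reduced forms: 1 + 1 + 2 = 4
h = 4

4


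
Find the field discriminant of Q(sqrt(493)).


For K = Q(sqrt(d)) with d squarefree: disc(K) = d if d = 1 mod 4, and disc(K) = 4d if d = 2 or 3 mod 4.
Here d = 493, and d mod 4 = 1.
d = 1 mod 4 (O_K = Z[(1+sqrt(d))/2]), so disc(K) = d = 493

493


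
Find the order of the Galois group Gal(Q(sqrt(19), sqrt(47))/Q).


The 2 square roots of distinct primes are multiplicatively independent over Q,
so [K:Q] = 2^2 and Gal(K/Q) is isomorphic to (Z/2Z)^2.
|Gal| = 2^2 = 4

4


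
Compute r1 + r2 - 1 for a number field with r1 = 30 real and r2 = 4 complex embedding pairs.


By Dirichlet's unit theorem:
rank = r1 + r2 - 1
= 30 + 4 - 1
= 33

33


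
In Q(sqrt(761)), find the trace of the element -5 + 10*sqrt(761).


Tr(a + b*sqrt(d)) = (a + b*sqrt(d)) + (a - b*sqrt(d)) = 2a
= 2 * (-5)
= -10

-10


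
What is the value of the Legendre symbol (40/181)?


p = 181 is prime, so compute (40/181) with the reciprocity algorithm (Jacobi-symbol steps: pull out 2s via (2/n), flip via reciprocity, reduce):
  pull out 2: (2/181) = -1  (since 181 mod 8 = 5)
  pull out 2: (2/181) = -1  (since 181 mod 8 = 5)
  pull out 2: (2/181) = -1  (since 181 mod 8 = 5)
  reciprocity: (5/181) -> +(181/5)
  reduce: (1/5)
  (1/5) = 1
Product of signs = -1
(40/181) = -1

-1


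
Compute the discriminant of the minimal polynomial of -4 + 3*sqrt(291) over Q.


The element -4 + 3*sqrt(291) has minimal polynomial:
x^2 + 8*x - 2603
Discriminant = (8)^2 - 4*(-2603)
= 64 + 10412
= 10476

10476


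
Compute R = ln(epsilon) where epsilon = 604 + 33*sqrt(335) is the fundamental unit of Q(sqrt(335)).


epsilon = 604 + 33*sqrt(335)
= 1207.9992
R = ln(1207.9992)
= 7.0967

7.0967


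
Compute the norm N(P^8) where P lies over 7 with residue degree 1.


N(P^a) = p^(a*f)
= 7^(8*1)
= 7^8
= 5764801

5764801


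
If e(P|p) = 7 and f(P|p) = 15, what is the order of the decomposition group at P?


|D_P| = e * f
= 7 * 15
= 105

105


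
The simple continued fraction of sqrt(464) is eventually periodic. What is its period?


Run the CF algorithm for sqrt(464).
a_0 = floor(sqrt(464)) = 21; set m_0=0, q_0=1.
Recurrence: m' = q*a - m,  q' = (d - m'^2)/q,  a' = floor((a_0 + m')/q').
  step 1: m=21, q=23, a=1
  step 2: m=2, q=20, a=1
  step 3: m=18, q=7, a=5
  step 4: m=17, q=25, a=1
  step 5: m=8, q=16, a=1
  step 6: m=8, q=25, a=1
  step 7: m=17, q=7, a=5
  step 8: m=18, q=20, a=1
  step 9: m=2, q=23, a=1
  step 10: m=21, q=1, a=42
a_10 = 2*a_0 = 42, so the period closes here.
sqrt(464) = [21; 1, 1, 5, 1, 1, 1, 5, 1, 1, 42]
Period length = 10

10


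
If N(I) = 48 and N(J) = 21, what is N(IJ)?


N(IJ) = N(I) * N(J)
= 48 * 21
= 1008

1008


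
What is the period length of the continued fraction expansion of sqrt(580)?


Run the CF algorithm for sqrt(580).
a_0 = floor(sqrt(580)) = 24; set m_0=0, q_0=1.
Recurrence: m' = q*a - m,  q' = (d - m'^2)/q,  a' = floor((a_0 + m')/q').
  step 1: m=24, q=4, a=12
  step 2: m=24, q=1, a=48
a_2 = 2*a_0 = 48, so the period closes here.
sqrt(580) = [24; 12, 48]
Period length = 2

2


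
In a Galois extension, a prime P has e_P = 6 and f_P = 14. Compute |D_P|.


|D_P| = e * f
= 6 * 14
= 84

84


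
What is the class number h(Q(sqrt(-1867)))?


K = Q(sqrt(-1867)). d mod 4 = 1, so D = disc(K) = d = -1867
h(K) equals the number of primitive reduced positive-definite forms (a, b, c) = a*x^2 + b*x*y + c*y^2 with b^2 - 4ac = D,
where reduced means |b| <= a <= c, with b >= 0 whenever |b| = a or a = c, and primitive means gcd(a, b, c) = 1.
Reduced forces 3a^2 <= |D| = 1867, so 1 <= a <= 24; b must have the parity of D, and c = (b^2 - D)/(4a) must be an integer >= a.
Enumerate a = 1..24, b in [-a, a]:
  a=1: (1, 1, 467)  [1]
  a=2..6: none
  a=7: (7, -3, 67), (7, 3, 67)  [2]
  a=8..10: none
  a=11: (11, -5, 43), (11, 5, 43)  [2]
  a=12..24: none
Total reduced forms: 1 + 2 + 2 = 5
h = 5

5


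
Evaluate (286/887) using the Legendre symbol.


p = 887 is prime, so compute (286/887) with the reciprocity algorithm (Jacobi-symbol steps: pull out 2s via (2/n), flip via reciprocity, reduce):
  pull out 2: (2/887) = +1  (since 887 mod 8 = 7)
  reciprocity: (143/887) -> -(887/143)
  reduce: (29/143)
  reciprocity: (29/143) -> +(143/29)
  reduce: (27/29)
  reciprocity: (27/29) -> +(29/27)
  reduce: (2/27)
  pull out 2: (2/27) = -1  (since 27 mod 8 = 3)
  (1/27) = 1
Product of signs = 1
(286/887) = 1

1


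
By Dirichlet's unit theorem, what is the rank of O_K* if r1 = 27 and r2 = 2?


By Dirichlet's unit theorem:
rank = r1 + r2 - 1
= 27 + 2 - 1
= 28

28


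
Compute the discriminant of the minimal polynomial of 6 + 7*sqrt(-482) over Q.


The element 6 + 7*sqrt(-482) has minimal polynomial:
x^2 - 12*x + 23654
Discriminant = (-12)^2 - 4*(23654)
= 144 - 94616
= -94472

-94472


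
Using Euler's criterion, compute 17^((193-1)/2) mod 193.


p = 193 is prime and the exponent is (p-1)/2 = 96, so by Euler's criterion 17^96 = (17/193) = +1 or -1 mod 193.
Compute by square-and-multiply:
  96 = 64 + 32 (binary 1100000)
  Repeated squaring mod 193: 17^1 = 17, 17^2 = 96, 17^4 = 145, 17^8 = 181, 17^16 = 144, 17^32 = 85, 17^64 = 84
  17^96 = 17^64 * 17^32 = 84 * 85 mod 193
    84 * 85 = 7140 = 192 mod 193
  17^96 = 192 mod 193
Result 192 = p - 1 = -1 mod 193: 17 is a quadratic non-residue mod 193. As a residue in [0, p-1] the value is 192.
17^96 mod 193 = 192

192


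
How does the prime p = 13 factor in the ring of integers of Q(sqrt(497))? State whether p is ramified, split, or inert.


K = Q(sqrt(497)). Since d mod 4 = 1, disc(K) = 497.
Check p | disc: 497 mod 13 = 3.
p does not divide disc. Compute Legendre symbol (d/p):
3^((13-1)/2) mod 13 = 1
(d/p) = 1, so p splits: (p) = P*P' with e=1, f=1, g=2.
Therefore p is split.

split


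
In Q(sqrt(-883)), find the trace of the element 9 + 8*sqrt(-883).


Tr(a + b*sqrt(d)) = (a + b*sqrt(d)) + (a - b*sqrt(d)) = 2a
= 2 * (9)
= 18

18


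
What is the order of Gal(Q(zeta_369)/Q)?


|Gal(Q(zeta_369)/Q)| = phi(369)
= 240

240


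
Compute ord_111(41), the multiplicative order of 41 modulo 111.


We want ord_111(41), the smallest k >= 1 with 41^k = 1 mod 111.
n = 111 = 3 * 37, phi(111) = 72; the order divides phi(n).
Divisors of 72: 1, 2, 3, 4, 6, 8, 9, 12, 18, 24, 36, 72
Repeated squaring mod 111: 41^1 = 41, 41^2 = 16, 41^4 = 34, 41^8 = 46, 41^16 = 7, 41^32 = 49, 41^64 = 70
Test divisors in increasing order:
  k=1: 41^1 = 41 mod 111
  k=2: 41^2 = 16 mod 111
  k=3: 41^3 = 16 * 41 = 101 mod 111
  k=4: 41^4 = 34 mod 111
  k=6: 41^6 = 34 * 16 = 100 mod 111
  k=8: 41^8 = 46 mod 111
  k=9: 41^9 = 46 * 41 = 110 mod 111
  k=12: 41^12 = 46 * 34 = 10 mod 111
  k=18: 41^18 = 7 * 16 = 1 mod 111  <- first divisor giving 1
Order = 18

18


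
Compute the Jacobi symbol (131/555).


Compute (131/555) via quadratic reciprocity:
  reciprocity: (131/555) -> -(555/131)
  reduce: (31/131)
  reciprocity: (31/131) -> -(131/31)
  reduce: (7/31)
  reciprocity: (7/31) -> -(31/7)
  reduce: (3/7)
  reciprocity: (3/7) -> -(7/3)
  reduce: (1/3)
  (1/3) = 1
Product of signs = 1

1


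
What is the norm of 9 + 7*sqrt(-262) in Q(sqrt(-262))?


N(a + b*sqrt(d)) = a^2 - d*b^2
= (9)^2 - (-262)*(7)^2
= 81 + 12838
= 12919

12919


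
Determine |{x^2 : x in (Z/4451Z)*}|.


For prime p, the number of non-zero quadratic residues is (p-1)/2.
= (4451-1)/2
= 2225

2225


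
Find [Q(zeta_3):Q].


The degree equals Euler's totient phi(3).
3 = 3
phi(3) = 2

2


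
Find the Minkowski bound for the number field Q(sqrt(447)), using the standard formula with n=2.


d = 447, d mod 4 = 3, so disc(K) = 4d = 1788; |disc(K)| = 1788
Real quadratic field, so n = 2, s = r2 = 0, r1 = 2
M = (n!/n^n) * (4/pi)^s * sqrt(|disc(K)|) = (2!/2^2) * (4/pi)^0 * sqrt(1788)
= 0.5 * 1.000000 * 42.284749
= 21.1424

21.1424


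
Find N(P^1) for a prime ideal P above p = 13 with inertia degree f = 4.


N(P^a) = p^(a*f)
= 13^(1*4)
= 13^4
= 28561

28561


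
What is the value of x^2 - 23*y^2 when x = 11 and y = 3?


x^2 - d*y^2
= 11^2 - 23*3^2
= 121 - 207
= -86

-86


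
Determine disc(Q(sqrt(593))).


For K = Q(sqrt(d)) with d squarefree: disc(K) = d if d = 1 mod 4, and disc(K) = 4d if d = 2 or 3 mod 4.
Here d = 593, and d mod 4 = 1.
d = 1 mod 4 (O_K = Z[(1+sqrt(d))/2]), so disc(K) = d = 593

593


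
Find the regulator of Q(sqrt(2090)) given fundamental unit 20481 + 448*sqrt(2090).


epsilon = 20481 + 448*sqrt(2090)
= 40962.0000
R = ln(40962.0000)
= 10.6204

10.6204


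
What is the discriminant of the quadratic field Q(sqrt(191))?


For K = Q(sqrt(d)) with d squarefree: disc(K) = d if d = 1 mod 4, and disc(K) = 4d if d = 2 or 3 mod 4.
Here d = 191, and d mod 4 = 3.
d = 3 mod 4, not 1 (O_K = Z[sqrt(d)]), so disc(K) = 4d = 4 * (191) = 764

764


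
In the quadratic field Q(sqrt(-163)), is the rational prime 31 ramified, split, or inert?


K = Q(sqrt(-163)). Since d mod 4 = 1, disc(K) = -163.
Check p | disc: -163 mod 31 = 23.
p does not divide disc. Compute Legendre symbol (d/p):
23^((31-1)/2) mod 31 = -1
(d/p) = -1, so p is inert: (p) stays prime with e=1, f=2, g=1.
Therefore p is inert.

inert


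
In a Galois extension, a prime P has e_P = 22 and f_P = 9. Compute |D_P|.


|D_P| = e * f
= 22 * 9
= 198

198


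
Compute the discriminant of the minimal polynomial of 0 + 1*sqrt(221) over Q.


The element 0 + 1*sqrt(221) has minimal polynomial:
x^2 + 0*x - 221
Discriminant = (0)^2 - 4*(-221)
= 0 + 884
= 884

884


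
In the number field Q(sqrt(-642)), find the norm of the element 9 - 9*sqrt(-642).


N(a + b*sqrt(d)) = a^2 - d*b^2
= (9)^2 - (-642)*(-9)^2
= 81 + 52002
= 52083

52083


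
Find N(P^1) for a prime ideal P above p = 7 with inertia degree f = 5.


N(P^a) = p^(a*f)
= 7^(1*5)
= 7^5
= 16807

16807


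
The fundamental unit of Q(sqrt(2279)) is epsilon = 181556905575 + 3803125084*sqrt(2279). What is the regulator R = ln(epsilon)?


epsilon = 181556905575 + 3803125084*sqrt(2279)
= 3.6311e+11
R = ln(3.6311e+11)
= 26.6180

26.6180


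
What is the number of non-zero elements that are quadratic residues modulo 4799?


For prime p, the number of non-zero quadratic residues is (p-1)/2.
= (4799-1)/2
= 2399

2399


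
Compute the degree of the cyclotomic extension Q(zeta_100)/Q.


The degree equals Euler's totient phi(100).
100 = 2^2 * 5^2
phi(100) = 40

40


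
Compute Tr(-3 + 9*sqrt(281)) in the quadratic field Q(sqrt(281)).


Tr(a + b*sqrt(d)) = (a + b*sqrt(d)) + (a - b*sqrt(d)) = 2a
= 2 * (-3)
= -6

-6


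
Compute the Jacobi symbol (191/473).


Compute (191/473) via quadratic reciprocity:
  reciprocity: (191/473) -> +(473/191)
  reduce: (91/191)
  reciprocity: (91/191) -> -(191/91)
  reduce: (9/91)
  reciprocity: (9/91) -> +(91/9)
  reduce: (1/9)
  (1/9) = 1
Product of signs = -1

-1


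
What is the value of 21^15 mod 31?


p = 31 is prime and the exponent is (p-1)/2 = 15, so by Euler's criterion 21^15 = (21/31) = +1 or -1 mod 31.
Compute by square-and-multiply:
  15 = 8 + 4 + 2 + 1 (binary 1111)
  Repeated squaring mod 31: 21^1 = 21, 21^2 = 7, 21^4 = 18, 21^8 = 14
  21^15 = 21^8 * 21^4 * 21^2 * 21^1 = 14 * 18 * 7 * 21 mod 31
    14 * 18 = 252 = 4 mod 31
    4 * 7 = 28 = 28 mod 31
    28 * 21 = 588 = 30 mod 31
  21^15 = 30 mod 31
Result 30 = p - 1 = -1 mod 31: 21 is a quadratic non-residue mod 31. As a residue in [0, p-1] the value is 30.
21^15 mod 31 = 30

30


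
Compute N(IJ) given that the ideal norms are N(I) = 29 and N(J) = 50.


N(IJ) = N(I) * N(J)
= 29 * 50
= 1450

1450


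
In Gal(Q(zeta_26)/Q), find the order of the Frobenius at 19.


The Frobenius at p in Gal(Q(zeta_n)/Q) = (Z/nZ)* is the class of p, so its order is ord_26(19), the smallest k >= 1 with 19^k = 1 mod 26.
n = 26 = 2 * 13, phi(26) = 12; the order divides phi(n).
Divisors of 12: 1, 2, 3, 4, 6, 12
Repeated squaring mod 26: 19^1 = 19, 19^2 = 23, 19^4 = 9, 19^8 = 3
Test divisors in increasing order:
  k=1: 19^1 = 19 mod 26
  k=2: 19^2 = 23 mod 26
  k=3: 19^3 = 23 * 19 = 21 mod 26
  k=4: 19^4 = 9 mod 26
  k=6: 19^6 = 9 * 23 = 25 mod 26
  k=12: 19^12 = 3 * 9 = 1 mod 26  <- first divisor giving 1
Order = 12

12


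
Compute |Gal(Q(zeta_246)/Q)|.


|Gal(Q(zeta_246)/Q)| = phi(246)
= 80

80


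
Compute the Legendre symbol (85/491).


p = 491 is prime, so compute (85/491) with the reciprocity algorithm (Jacobi-symbol steps: pull out 2s via (2/n), flip via reciprocity, reduce):
  reciprocity: (85/491) -> +(491/85)
  reduce: (66/85)
  pull out 2: (2/85) = -1  (since 85 mod 8 = 5)
  reciprocity: (33/85) -> +(85/33)
  reduce: (19/33)
  reciprocity: (19/33) -> +(33/19)
  reduce: (14/19)
  pull out 2: (2/19) = -1  (since 19 mod 8 = 3)
  reciprocity: (7/19) -> -(19/7)
  reduce: (5/7)
  reciprocity: (5/7) -> +(7/5)
  reduce: (2/5)
  pull out 2: (2/5) = -1  (since 5 mod 8 = 5)
  (1/5) = 1
Product of signs = 1
(85/491) = 1

1


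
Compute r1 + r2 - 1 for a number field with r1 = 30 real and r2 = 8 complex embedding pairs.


By Dirichlet's unit theorem:
rank = r1 + r2 - 1
= 30 + 8 - 1
= 37

37


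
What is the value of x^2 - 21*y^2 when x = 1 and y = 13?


x^2 - d*y^2
= 1^2 - 21*13^2
= 1 - 3549
= -3548

-3548


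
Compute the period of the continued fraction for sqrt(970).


Run the CF algorithm for sqrt(970).
a_0 = floor(sqrt(970)) = 31; set m_0=0, q_0=1.
Recurrence: m' = q*a - m,  q' = (d - m'^2)/q,  a' = floor((a_0 + m')/q').
  step 1: m=31, q=9, a=6
  step 2: m=23, q=49, a=1
  step 3: m=26, q=6, a=9
  step 4: m=28, q=31, a=1
  step 5: m=3, q=31, a=1
  step 6: m=28, q=6, a=9
  step 7: m=26, q=49, a=1
  step 8: m=23, q=9, a=6
  step 9: m=31, q=1, a=62
a_9 = 2*a_0 = 62, so the period closes here.
sqrt(970) = [31; 6, 1, 9, 1, 1, 9, 1, 6, 62]
Period length = 9

9


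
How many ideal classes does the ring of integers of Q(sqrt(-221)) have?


K = Q(sqrt(-221)). d mod 4 = 3, so D = disc(K) = 4d = -884
h(K) equals the number of primitive reduced positive-definite forms (a, b, c) = a*x^2 + b*x*y + c*y^2 with b^2 - 4ac = D,
where reduced means |b| <= a <= c, with b >= 0 whenever |b| = a or a = c, and primitive means gcd(a, b, c) = 1.
Reduced forces 3a^2 <= |D| = 884, so 1 <= a <= 17; b must have the parity of D, and c = (b^2 - D)/(4a) must be an integer >= a.
Enumerate a = 1..17, b in [-a, a]:
  a=1: (1, 0, 221)  [1]
  a=2: (2, 2, 111)  [1]
  a=3: (3, -2, 74), (3, 2, 74)  [2]
  a=4: none
  a=5: (5, -4, 45), (5, 4, 45)  [2]
  a=6: (6, -2, 37), (6, 2, 37)  [2]
  a=7..8: none
  a=9: (9, -4, 25), (9, 4, 25)  [2]
  a=10: (10, -6, 23), (10, 6, 23)  [2]
  a=11..12: none
  a=13: (13, 0, 17)  [1]
  a=14: none
  a=15: (15, -14, 18), (15, 4, 15), (15, 14, 18)  [3]
  a=16..17: none
Total reduced forms: 1 + 1 + 2 + 2 + 2 + 2 + 2 + 1 + 3 = 16
h = 16

16


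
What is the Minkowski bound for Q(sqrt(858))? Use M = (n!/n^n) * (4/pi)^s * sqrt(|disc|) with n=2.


d = 858, d mod 4 = 2, so disc(K) = 4d = 3432; |disc(K)| = 3432
Real quadratic field, so n = 2, s = r2 = 0, r1 = 2
M = (n!/n^n) * (4/pi)^s * sqrt(|disc(K)|) = (2!/2^2) * (4/pi)^0 * sqrt(3432)
= 0.5 * 1.000000 * 58.583274
= 29.2916

29.2916


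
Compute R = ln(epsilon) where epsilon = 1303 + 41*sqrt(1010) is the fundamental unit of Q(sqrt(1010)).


epsilon = 1303 + 41*sqrt(1010)
= 2606.0004
R = ln(2606.0004)
= 7.8656

7.8656


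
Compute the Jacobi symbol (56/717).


Compute (56/717) via quadratic reciprocity:
  pull out 2: (2/717) = -1  (since 717 mod 8 = 5)
  pull out 2: (2/717) = -1  (since 717 mod 8 = 5)
  pull out 2: (2/717) = -1  (since 717 mod 8 = 5)
  reciprocity: (7/717) -> +(717/7)
  reduce: (3/7)
  reciprocity: (3/7) -> -(7/3)
  reduce: (1/3)
  (1/3) = 1
Product of signs = 1

1


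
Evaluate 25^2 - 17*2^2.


x^2 - d*y^2
= 25^2 - 17*2^2
= 625 - 68
= 557

557


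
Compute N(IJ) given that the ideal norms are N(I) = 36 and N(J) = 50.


N(IJ) = N(I) * N(J)
= 36 * 50
= 1800

1800


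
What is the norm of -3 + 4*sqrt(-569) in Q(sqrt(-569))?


N(a + b*sqrt(d)) = a^2 - d*b^2
= (-3)^2 - (-569)*(4)^2
= 9 + 9104
= 9113

9113


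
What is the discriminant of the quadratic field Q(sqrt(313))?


For K = Q(sqrt(d)) with d squarefree: disc(K) = d if d = 1 mod 4, and disc(K) = 4d if d = 2 or 3 mod 4.
Here d = 313, and d mod 4 = 1.
d = 1 mod 4 (O_K = Z[(1+sqrt(d))/2]), so disc(K) = d = 313

313


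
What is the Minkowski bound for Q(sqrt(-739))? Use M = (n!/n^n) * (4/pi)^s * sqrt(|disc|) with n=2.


d = -739, d mod 4 = 1, so disc(K) = d = -739; |disc(K)| = 739
Imaginary quadratic field, so n = 2, s = r2 = 1, r1 = 0
M = (n!/n^n) * (4/pi)^s * sqrt(|disc(K)|) = (2!/2^2) * (4/pi)^1 * sqrt(739)
= 0.5 * 1.273240 * 27.184554
= 17.3062

17.3062


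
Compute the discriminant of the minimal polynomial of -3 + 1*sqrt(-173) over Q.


The element -3 + 1*sqrt(-173) has minimal polynomial:
x^2 + 6*x + 182
Discriminant = (6)^2 - 4*(182)
= 36 - 728
= -692

-692


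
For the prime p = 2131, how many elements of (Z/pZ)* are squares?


For prime p, the number of non-zero quadratic residues is (p-1)/2.
= (2131-1)/2
= 1065

1065


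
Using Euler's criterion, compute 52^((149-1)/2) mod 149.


p = 149 is prime and the exponent is (p-1)/2 = 74, so by Euler's criterion 52^74 = (52/149) = +1 or -1 mod 149.
Compute by square-and-multiply:
  74 = 64 + 8 + 2 (binary 1001010)
  Repeated squaring mod 149: 52^1 = 52, 52^2 = 22, 52^4 = 37, 52^8 = 28, 52^16 = 39, 52^32 = 31, 52^64 = 67
  52^74 = 52^64 * 52^8 * 52^2 = 67 * 28 * 22 mod 149
    67 * 28 = 1876 = 88 mod 149
    88 * 22 = 1936 = 148 mod 149
  52^74 = 148 mod 149
Result 148 = p - 1 = -1 mod 149: 52 is a quadratic non-residue mod 149. As a residue in [0, p-1] the value is 148.
52^74 mod 149 = 148

148


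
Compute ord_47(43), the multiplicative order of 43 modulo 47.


We want ord_47(43), the smallest k >= 1 with 43^k = 1 mod 47.
n = 47 = 47, phi(47) = 46; the order divides phi(n).
Divisors of 46: 1, 2, 23, 46
Repeated squaring mod 47: 43^1 = 43, 43^2 = 16, 43^4 = 21, 43^8 = 18, 43^16 = 42, 43^32 = 25
Test divisors in increasing order:
  k=1: 43^1 = 43 mod 47
  k=2: 43^2 = 16 mod 47
  k=23: 43^23 = 42 * 21 * 16 * 43 = 46 mod 47
  k=46: 43^46 = 25 * 18 * 21 * 16 = 1 mod 47  <- first divisor giving 1
Order = 46

46


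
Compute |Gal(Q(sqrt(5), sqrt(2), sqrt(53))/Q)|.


The 3 square roots of distinct primes are multiplicatively independent over Q,
so [K:Q] = 2^3 and Gal(K/Q) is isomorphic to (Z/2Z)^3.
|Gal| = 2^3 = 8

8
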